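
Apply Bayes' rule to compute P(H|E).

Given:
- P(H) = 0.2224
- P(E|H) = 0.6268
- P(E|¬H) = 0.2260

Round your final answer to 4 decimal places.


Bayes' theorem: P(H|E) = P(E|H) × P(H) / P(E)

Step 1: Calculate P(E) using law of total probability
P(E) = P(E|H)P(H) + P(E|¬H)P(¬H)
     = 0.6268 × 0.2224 + 0.2260 × 0.7776
     = 0.13940032 + 0.17573760
     = 0.31513792

Step 2: Apply Bayes' theorem
P(H|E) = P(E|H) × P(H) / P(E)
       = 0.13940032 / 0.31513792
       = 0.4423


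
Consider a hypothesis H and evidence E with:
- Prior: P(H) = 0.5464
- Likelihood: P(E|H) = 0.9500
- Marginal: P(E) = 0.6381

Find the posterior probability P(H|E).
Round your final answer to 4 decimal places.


Using Bayes' theorem:

P(H|E) = P(E|H) × P(H) / P(E)
       = 0.9500 × 0.5464 / 0.6381
       = 0.51908000 / 0.6381
       = 0.8135

The evidence strengthens our belief in H.
Prior: 0.5464 → Posterior: 0.8135


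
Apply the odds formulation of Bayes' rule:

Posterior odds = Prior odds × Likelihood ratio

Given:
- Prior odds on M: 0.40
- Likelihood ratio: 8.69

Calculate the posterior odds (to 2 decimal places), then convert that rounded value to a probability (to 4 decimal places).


Step 1: Calculate posterior odds
Posterior odds = Prior odds × LR
               = 0.40 × 8.69
               = 3.48

Step 2: Convert to probability
P(M|E) = Posterior odds / (1 + Posterior odds)
       = 3.48 / (1 + 3.48)
       = 3.48 / 4.48
       = 0.7768

The evidence increased P(M) from 0.2857 to 0.7768.


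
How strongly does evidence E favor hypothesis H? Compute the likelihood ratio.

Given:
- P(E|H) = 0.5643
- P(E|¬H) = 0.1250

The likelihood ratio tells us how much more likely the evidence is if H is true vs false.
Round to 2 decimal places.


Likelihood Ratio (LR) = P(E|H) / P(E|¬H)

LR = 0.5643 / 0.1250
   = 4.51

The evidence is 4.51 times more likely if H is true than if H is false.
LR > 1, so observing E raises the odds in favor of H.


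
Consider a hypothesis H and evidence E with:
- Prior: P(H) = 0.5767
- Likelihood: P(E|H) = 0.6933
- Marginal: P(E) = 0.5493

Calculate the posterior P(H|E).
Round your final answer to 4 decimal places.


Using Bayes' theorem:

P(H|E) = P(E|H) × P(H) / P(E)
       = 0.6933 × 0.5767 / 0.5493
       = 0.39982611 / 0.5493
       = 0.7279

The evidence strengthens our belief in H.
Prior: 0.5767 → Posterior: 0.7279


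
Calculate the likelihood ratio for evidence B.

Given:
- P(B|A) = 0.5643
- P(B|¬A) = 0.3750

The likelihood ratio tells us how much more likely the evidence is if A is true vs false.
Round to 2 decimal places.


Likelihood Ratio (LR) = P(B|A) / P(B|¬A)

LR = 0.5643 / 0.3750
   = 1.50

The evidence is 1.50 times more likely if A is true than if A is false.
LR > 1, so observing B raises the odds in favor of A.


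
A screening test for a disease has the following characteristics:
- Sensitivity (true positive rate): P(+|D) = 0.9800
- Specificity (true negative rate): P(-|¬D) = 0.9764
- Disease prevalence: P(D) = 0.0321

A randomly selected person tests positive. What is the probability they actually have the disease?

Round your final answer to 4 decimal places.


Let D = has disease, + = positive test

Given:
- P(D) = 0.0321 (prevalence)
- P(+|D) = 0.9800 (sensitivity)
- P(-|¬D) = 0.9764 (specificity)
- P(+|¬D) = 0.0236 (false positive rate = 1 - specificity)

Step 1: Find P(+)
P(+) = P(+|D)P(D) + P(+|¬D)P(¬D)
     = 0.9800 × 0.0321 + 0.0236 × 0.9679
     = 0.03145800 + 0.02284244
     = 0.05430044

Step 2: Apply Bayes' theorem for P(D|+)
P(D|+) = P(+|D)P(D) / P(+)
       = 0.03145800 / 0.05430044
       = 0.5793


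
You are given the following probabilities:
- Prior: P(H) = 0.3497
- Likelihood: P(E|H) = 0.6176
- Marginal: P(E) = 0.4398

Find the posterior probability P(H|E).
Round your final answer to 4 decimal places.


Using Bayes' theorem:

P(H|E) = P(E|H) × P(H) / P(E)
       = 0.6176 × 0.3497 / 0.4398
       = 0.21597472 / 0.4398
       = 0.4911

The evidence strengthens our belief in H.
Prior: 0.3497 → Posterior: 0.4911


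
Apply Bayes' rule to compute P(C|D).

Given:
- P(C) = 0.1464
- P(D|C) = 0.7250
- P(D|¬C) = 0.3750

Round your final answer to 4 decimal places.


Bayes' theorem: P(C|D) = P(D|C) × P(C) / P(D)

Step 1: Calculate P(D) using law of total probability
P(D) = P(D|C)P(C) + P(D|¬C)P(¬C)
     = 0.7250 × 0.1464 + 0.3750 × 0.8536
     = 0.10614000 + 0.32010000
     = 0.42624000

Step 2: Apply Bayes' theorem
P(C|D) = P(D|C) × P(C) / P(D)
       = 0.10614000 / 0.42624000
       = 0.2490


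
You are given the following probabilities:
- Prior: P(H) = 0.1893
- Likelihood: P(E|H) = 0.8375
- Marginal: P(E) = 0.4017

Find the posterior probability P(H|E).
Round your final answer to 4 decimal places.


Using Bayes' theorem:

P(H|E) = P(E|H) × P(H) / P(E)
       = 0.8375 × 0.1893 / 0.4017
       = 0.15853875 / 0.4017
       = 0.3947

The evidence strengthens our belief in H.
Prior: 0.1893 → Posterior: 0.3947


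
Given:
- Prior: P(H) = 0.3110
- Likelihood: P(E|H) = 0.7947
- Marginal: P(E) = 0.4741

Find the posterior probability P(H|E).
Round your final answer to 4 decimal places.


Using Bayes' theorem:

P(H|E) = P(E|H) × P(H) / P(E)
       = 0.7947 × 0.3110 / 0.4741
       = 0.24715170 / 0.4741
       = 0.5213

The evidence strengthens our belief in H.
Prior: 0.3110 → Posterior: 0.5213


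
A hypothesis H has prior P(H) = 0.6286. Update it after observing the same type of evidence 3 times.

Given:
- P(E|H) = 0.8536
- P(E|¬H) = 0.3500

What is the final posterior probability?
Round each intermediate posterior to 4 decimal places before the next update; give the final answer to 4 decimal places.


Sequential Bayesian updating:

Initial prior: P(H) = 0.6286

Update 1:
  P(E) = 0.8536 × 0.6286 + 0.3500 × 0.3714 = 0.53657296 + 0.12999000 = 0.66656296
  P(H|E) = 0.53657296 / 0.66656296 = 0.8050

Update 2:
  P(E) = 0.8536 × 0.8050 + 0.3500 × 0.1950 = 0.68714800 + 0.06825000 = 0.75539800
  P(H|E) = 0.68714800 / 0.75539800 = 0.9097

Update 3:
  P(E) = 0.8536 × 0.9097 + 0.3500 × 0.0903 = 0.77651992 + 0.03160500 = 0.80812492
  P(H|E) = 0.77651992 / 0.80812492 = 0.9609

Final posterior: 0.9609


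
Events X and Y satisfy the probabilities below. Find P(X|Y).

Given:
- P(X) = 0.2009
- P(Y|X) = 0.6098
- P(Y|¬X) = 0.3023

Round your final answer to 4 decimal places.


Bayes' theorem: P(X|Y) = P(Y|X) × P(X) / P(Y)

Step 1: Calculate P(Y) using law of total probability
P(Y) = P(Y|X)P(X) + P(Y|¬X)P(¬X)
     = 0.6098 × 0.2009 + 0.3023 × 0.7991
     = 0.12250882 + 0.24156793
     = 0.36407675

Step 2: Apply Bayes' theorem
P(X|Y) = P(Y|X) × P(X) / P(Y)
       = 0.12250882 / 0.36407675
       = 0.3365


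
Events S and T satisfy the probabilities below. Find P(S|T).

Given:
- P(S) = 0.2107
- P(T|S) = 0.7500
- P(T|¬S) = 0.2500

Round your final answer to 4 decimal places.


Bayes' theorem: P(S|T) = P(T|S) × P(S) / P(T)

Step 1: Calculate P(T) using law of total probability
P(T) = P(T|S)P(S) + P(T|¬S)P(¬S)
     = 0.7500 × 0.2107 + 0.2500 × 0.7893
     = 0.15802500 + 0.19732500
     = 0.35535000

Step 2: Apply Bayes' theorem
P(S|T) = P(T|S) × P(S) / P(T)
       = 0.15802500 / 0.35535000
       = 0.4447


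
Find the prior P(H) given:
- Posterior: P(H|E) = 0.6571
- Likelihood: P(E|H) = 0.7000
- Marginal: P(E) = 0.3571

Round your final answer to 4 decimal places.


From Bayes' theorem: P(H|E) = P(E|H) × P(H) / P(E)

Rearranging for P(H):
P(H) = P(H|E) × P(E) / P(E|H)
     = 0.6571 × 0.3571 / 0.7000
     = 0.23465041 / 0.7000
     = 0.3352


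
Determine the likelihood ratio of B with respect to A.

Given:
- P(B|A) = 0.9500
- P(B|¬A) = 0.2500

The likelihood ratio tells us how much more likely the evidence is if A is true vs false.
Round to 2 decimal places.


Likelihood Ratio (LR) = P(B|A) / P(B|¬A)

LR = 0.9500 / 0.2500
   = 3.80

The evidence is 3.80 times more likely if A is true than if A is false.
Because LR exceeds 1, B is evidence for A.


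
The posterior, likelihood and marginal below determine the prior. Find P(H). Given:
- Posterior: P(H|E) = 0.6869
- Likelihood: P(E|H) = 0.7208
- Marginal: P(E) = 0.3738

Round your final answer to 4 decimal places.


From Bayes' theorem: P(H|E) = P(E|H) × P(H) / P(E)

Rearranging for P(H):
P(H) = P(H|E) × P(E) / P(E|H)
     = 0.6869 × 0.3738 / 0.7208
     = 0.25676322 / 0.7208
     = 0.3562


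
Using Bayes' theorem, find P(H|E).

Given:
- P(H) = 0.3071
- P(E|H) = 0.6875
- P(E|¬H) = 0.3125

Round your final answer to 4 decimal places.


Bayes' theorem: P(H|E) = P(E|H) × P(H) / P(E)

Step 1: Calculate P(E) using law of total probability
P(E) = P(E|H)P(H) + P(E|¬H)P(¬H)
     = 0.6875 × 0.3071 + 0.3125 × 0.6929
     = 0.21113125 + 0.21653125
     = 0.42766250

Step 2: Apply Bayes' theorem
P(H|E) = P(E|H) × P(H) / P(E)
       = 0.21113125 / 0.42766250
       = 0.4937


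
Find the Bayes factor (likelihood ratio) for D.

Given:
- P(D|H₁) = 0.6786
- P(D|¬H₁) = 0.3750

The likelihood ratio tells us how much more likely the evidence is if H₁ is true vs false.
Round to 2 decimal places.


Likelihood Ratio (LR) = P(D|H₁) / P(D|¬H₁)

LR = 0.6786 / 0.3750
   = 1.81

The evidence is 1.81 times more likely if H₁ is true than if H₁ is false.
Because LR exceeds 1, D is evidence for H₁.


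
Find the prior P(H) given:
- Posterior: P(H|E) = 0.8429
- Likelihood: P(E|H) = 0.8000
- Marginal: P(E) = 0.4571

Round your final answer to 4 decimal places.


From Bayes' theorem: P(H|E) = P(E|H) × P(H) / P(E)

Rearranging for P(H):
P(H) = P(H|E) × P(E) / P(E|H)
     = 0.8429 × 0.4571 / 0.8000
     = 0.38528959 / 0.8000
     = 0.4816


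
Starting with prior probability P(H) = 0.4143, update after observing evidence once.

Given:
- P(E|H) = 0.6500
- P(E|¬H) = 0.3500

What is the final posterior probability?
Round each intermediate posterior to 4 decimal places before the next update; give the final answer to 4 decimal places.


Sequential Bayesian updating:

Initial prior: P(H) = 0.4143

Update 1:
  P(E) = 0.6500 × 0.4143 + 0.3500 × 0.5857 = 0.26929500 + 0.20499500 = 0.47429000
  P(H|E) = 0.26929500 / 0.47429000 = 0.5678

Final posterior: 0.5678


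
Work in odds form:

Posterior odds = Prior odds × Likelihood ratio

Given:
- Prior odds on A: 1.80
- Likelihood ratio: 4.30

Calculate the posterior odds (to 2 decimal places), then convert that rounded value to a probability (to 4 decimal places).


Step 1: Calculate posterior odds
Posterior odds = Prior odds × LR
               = 1.80 × 4.30
               = 7.74

Step 2: Convert to probability
P(A|E) = Posterior odds / (1 + Posterior odds)
       = 7.74 / (1 + 7.74)
       = 7.74 / 8.74
       = 0.8856

The evidence increased P(A) from 0.6429 to 0.8856.


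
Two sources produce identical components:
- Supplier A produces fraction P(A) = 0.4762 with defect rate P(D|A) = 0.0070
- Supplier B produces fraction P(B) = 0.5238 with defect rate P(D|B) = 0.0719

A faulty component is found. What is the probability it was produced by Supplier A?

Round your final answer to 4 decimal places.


Let A = from Supplier A, D = faulty

Given:
- P(A) = 0.4762, P(B) = 0.5238
- P(D|A) = 0.0070, P(D|B) = 0.0719

Step 1: Find P(D)
P(D) = P(D|A)P(A) + P(D|B)P(B)
     = 0.0070 × 0.4762 + 0.0719 × 0.5238
     = 0.00333340 + 0.03766122
     = 0.04099462

Step 2: Apply Bayes' theorem
P(A|D) = P(D|A)P(A) / P(D)
       = 0.00333340 / 0.04099462
       = 0.0813


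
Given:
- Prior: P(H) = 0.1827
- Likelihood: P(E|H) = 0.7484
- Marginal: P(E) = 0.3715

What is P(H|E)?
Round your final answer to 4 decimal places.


Using Bayes' theorem:

P(H|E) = P(E|H) × P(H) / P(E)
       = 0.7484 × 0.1827 / 0.3715
       = 0.13673268 / 0.3715
       = 0.3681

The evidence strengthens our belief in H.
Prior: 0.1827 → Posterior: 0.3681


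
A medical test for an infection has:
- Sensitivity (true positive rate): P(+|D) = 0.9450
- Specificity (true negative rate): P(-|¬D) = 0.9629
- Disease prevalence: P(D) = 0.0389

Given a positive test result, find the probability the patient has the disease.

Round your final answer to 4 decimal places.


Let D = has disease, + = positive test

Given:
- P(D) = 0.0389 (prevalence)
- P(+|D) = 0.9450 (sensitivity)
- P(-|¬D) = 0.9629 (specificity)
- P(+|¬D) = 0.0371 (false positive rate = 1 - specificity)

Step 1: Find P(+)
P(+) = P(+|D)P(D) + P(+|¬D)P(¬D)
     = 0.9450 × 0.0389 + 0.0371 × 0.9611
     = 0.03676050 + 0.03565681
     = 0.07241731

Step 2: Apply Bayes' theorem for P(D|+)
P(D|+) = P(+|D)P(D) / P(+)
       = 0.03676050 / 0.07241731
       = 0.5076


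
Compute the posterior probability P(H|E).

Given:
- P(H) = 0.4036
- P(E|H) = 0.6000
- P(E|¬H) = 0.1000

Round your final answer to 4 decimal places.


Bayes' theorem: P(H|E) = P(E|H) × P(H) / P(E)

Step 1: Calculate P(E) using law of total probability
P(E) = P(E|H)P(H) + P(E|¬H)P(¬H)
     = 0.6000 × 0.4036 + 0.1000 × 0.5964
     = 0.24216000 + 0.05964000
     = 0.30180000

Step 2: Apply Bayes' theorem
P(H|E) = P(E|H) × P(H) / P(E)
       = 0.24216000 / 0.30180000
       = 0.8024


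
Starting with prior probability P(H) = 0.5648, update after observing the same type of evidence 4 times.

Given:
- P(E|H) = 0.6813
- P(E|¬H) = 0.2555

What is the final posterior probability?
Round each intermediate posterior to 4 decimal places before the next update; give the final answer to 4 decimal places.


Sequential Bayesian updating:

Initial prior: P(H) = 0.5648

Update 1:
  P(E) = 0.6813 × 0.5648 + 0.2555 × 0.4352 = 0.38479824 + 0.11119360 = 0.49599184
  P(H|E) = 0.38479824 / 0.49599184 = 0.7758

Update 2:
  P(E) = 0.6813 × 0.7758 + 0.2555 × 0.2242 = 0.52855254 + 0.05728310 = 0.58583564
  P(H|E) = 0.52855254 / 0.58583564 = 0.9022

Update 3:
  P(E) = 0.6813 × 0.9022 + 0.2555 × 0.0978 = 0.61466886 + 0.02498790 = 0.63965676
  P(H|E) = 0.61466886 / 0.63965676 = 0.9609

Update 4:
  P(E) = 0.6813 × 0.9609 + 0.2555 × 0.0391 = 0.65466117 + 0.00999005 = 0.66465122
  P(H|E) = 0.65466117 / 0.66465122 = 0.9850

Final posterior: 0.9850


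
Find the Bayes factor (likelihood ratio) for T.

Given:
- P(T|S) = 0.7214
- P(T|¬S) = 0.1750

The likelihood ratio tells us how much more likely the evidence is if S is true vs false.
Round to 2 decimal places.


Likelihood Ratio (LR) = P(T|S) / P(T|¬S)

LR = 0.7214 / 0.1750
   = 4.12

The evidence is 4.12 times more likely if S is true than if S is false.
LR > 1, so observing T raises the odds in favor of S.


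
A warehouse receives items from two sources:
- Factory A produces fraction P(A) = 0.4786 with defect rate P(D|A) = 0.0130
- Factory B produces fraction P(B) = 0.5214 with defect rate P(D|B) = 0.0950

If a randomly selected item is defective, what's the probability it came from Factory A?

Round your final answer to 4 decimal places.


Let A = from Factory A, D = defective

Given:
- P(A) = 0.4786, P(B) = 0.5214
- P(D|A) = 0.0130, P(D|B) = 0.0950

Step 1: Find P(D)
P(D) = P(D|A)P(A) + P(D|B)P(B)
     = 0.0130 × 0.4786 + 0.0950 × 0.5214
     = 0.00622180 + 0.04953300
     = 0.05575480

Step 2: Apply Bayes' theorem
P(A|D) = P(D|A)P(A) / P(D)
       = 0.00622180 / 0.05575480
       = 0.1116


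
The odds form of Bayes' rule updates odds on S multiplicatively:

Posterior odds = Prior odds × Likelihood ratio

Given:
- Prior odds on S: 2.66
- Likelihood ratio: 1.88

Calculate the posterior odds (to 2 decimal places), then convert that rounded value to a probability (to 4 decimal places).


Step 1: Calculate posterior odds
Posterior odds = Prior odds × LR
               = 2.66 × 1.88
               = 5.00

Step 2: Convert to probability
P(S|E) = Posterior odds / (1 + Posterior odds)
       = 5.00 / (1 + 5.00)
       = 5.00 / 6.00
       = 0.8333

The evidence increased P(S) from 0.7268 to 0.8333.


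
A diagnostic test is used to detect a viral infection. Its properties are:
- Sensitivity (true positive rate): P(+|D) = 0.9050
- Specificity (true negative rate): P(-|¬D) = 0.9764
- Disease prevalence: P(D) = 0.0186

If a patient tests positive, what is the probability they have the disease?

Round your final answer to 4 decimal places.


Let D = has disease, + = positive test

Given:
- P(D) = 0.0186 (prevalence)
- P(+|D) = 0.9050 (sensitivity)
- P(-|¬D) = 0.9764 (specificity)
- P(+|¬D) = 0.0236 (false positive rate = 1 - specificity)

Step 1: Find P(+)
P(+) = P(+|D)P(D) + P(+|¬D)P(¬D)
     = 0.9050 × 0.0186 + 0.0236 × 0.9814
     = 0.01683300 + 0.02316104
     = 0.03999404

Step 2: Apply Bayes' theorem for P(D|+)
P(D|+) = P(+|D)P(D) / P(+)
       = 0.01683300 / 0.03999404
       = 0.4209


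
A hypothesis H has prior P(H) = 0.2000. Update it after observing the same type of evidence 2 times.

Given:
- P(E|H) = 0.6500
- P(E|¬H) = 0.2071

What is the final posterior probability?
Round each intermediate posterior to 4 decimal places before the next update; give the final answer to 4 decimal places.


Sequential Bayesian updating:

Initial prior: P(H) = 0.2000

Update 1:
  P(E) = 0.6500 × 0.2000 + 0.2071 × 0.8000 = 0.13000000 + 0.16568000 = 0.29568000
  P(H|E) = 0.13000000 / 0.29568000 = 0.4397

Update 2:
  P(E) = 0.6500 × 0.4397 + 0.2071 × 0.5603 = 0.28580500 + 0.11603813 = 0.40184313
  P(H|E) = 0.28580500 / 0.40184313 = 0.7112

Final posterior: 0.7112


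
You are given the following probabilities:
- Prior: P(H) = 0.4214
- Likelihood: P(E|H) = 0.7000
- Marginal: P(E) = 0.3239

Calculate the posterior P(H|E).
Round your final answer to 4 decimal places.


Using Bayes' theorem:

P(H|E) = P(E|H) × P(H) / P(E)
       = 0.7000 × 0.4214 / 0.3239
       = 0.29498000 / 0.3239
       = 0.9107

The evidence strengthens our belief in H.
Prior: 0.4214 → Posterior: 0.9107


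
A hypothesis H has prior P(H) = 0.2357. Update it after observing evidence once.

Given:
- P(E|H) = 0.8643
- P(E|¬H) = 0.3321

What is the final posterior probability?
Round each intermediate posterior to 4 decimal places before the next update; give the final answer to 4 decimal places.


Sequential Bayesian updating:

Initial prior: P(H) = 0.2357

Update 1:
  P(E) = 0.8643 × 0.2357 + 0.3321 × 0.7643 = 0.20371551 + 0.25382403 = 0.45753954
  P(H|E) = 0.20371551 / 0.45753954 = 0.4452

Final posterior: 0.4452


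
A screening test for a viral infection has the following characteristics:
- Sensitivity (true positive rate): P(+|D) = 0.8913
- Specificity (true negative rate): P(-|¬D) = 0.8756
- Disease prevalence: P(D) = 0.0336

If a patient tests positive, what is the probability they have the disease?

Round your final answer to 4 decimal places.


Let D = has disease, + = positive test

Given:
- P(D) = 0.0336 (prevalence)
- P(+|D) = 0.8913 (sensitivity)
- P(-|¬D) = 0.8756 (specificity)
- P(+|¬D) = 0.1244 (false positive rate = 1 - specificity)

Step 1: Find P(+)
P(+) = P(+|D)P(D) + P(+|¬D)P(¬D)
     = 0.8913 × 0.0336 + 0.1244 × 0.9664
     = 0.02994768 + 0.12022016
     = 0.15016784

Step 2: Apply Bayes' theorem for P(D|+)
P(D|+) = P(+|D)P(D) / P(+)
       = 0.02994768 / 0.15016784
       = 0.1994


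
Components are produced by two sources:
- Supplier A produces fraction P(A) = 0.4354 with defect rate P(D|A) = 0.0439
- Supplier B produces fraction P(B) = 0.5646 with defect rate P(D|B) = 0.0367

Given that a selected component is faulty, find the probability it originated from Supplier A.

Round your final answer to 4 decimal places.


Let A = from Supplier A, D = faulty

Given:
- P(A) = 0.4354, P(B) = 0.5646
- P(D|A) = 0.0439, P(D|B) = 0.0367

Step 1: Find P(D)
P(D) = P(D|A)P(A) + P(D|B)P(B)
     = 0.0439 × 0.4354 + 0.0367 × 0.5646
     = 0.01911406 + 0.02072082
     = 0.03983488

Step 2: Apply Bayes' theorem
P(A|D) = P(D|A)P(A) / P(D)
       = 0.01911406 / 0.03983488
       = 0.4798


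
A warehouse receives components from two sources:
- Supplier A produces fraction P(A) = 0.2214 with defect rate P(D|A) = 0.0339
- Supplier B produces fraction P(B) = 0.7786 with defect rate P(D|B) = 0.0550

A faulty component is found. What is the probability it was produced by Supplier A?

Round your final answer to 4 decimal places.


Let A = from Supplier A, D = faulty

Given:
- P(A) = 0.2214, P(B) = 0.7786
- P(D|A) = 0.0339, P(D|B) = 0.0550

Step 1: Find P(D)
P(D) = P(D|A)P(A) + P(D|B)P(B)
     = 0.0339 × 0.2214 + 0.0550 × 0.7786
     = 0.00750546 + 0.04282300
     = 0.05032846

Step 2: Apply Bayes' theorem
P(A|D) = P(D|A)P(A) / P(D)
       = 0.00750546 / 0.05032846
       = 0.1491


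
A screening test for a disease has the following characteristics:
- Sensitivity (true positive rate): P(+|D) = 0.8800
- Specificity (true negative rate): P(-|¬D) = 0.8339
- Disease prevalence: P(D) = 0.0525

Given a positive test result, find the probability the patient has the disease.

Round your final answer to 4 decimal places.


Let D = has disease, + = positive test

Given:
- P(D) = 0.0525 (prevalence)
- P(+|D) = 0.8800 (sensitivity)
- P(-|¬D) = 0.8339 (specificity)
- P(+|¬D) = 0.1661 (false positive rate = 1 - specificity)

Step 1: Find P(+)
P(+) = P(+|D)P(D) + P(+|¬D)P(¬D)
     = 0.8800 × 0.0525 + 0.1661 × 0.9475
     = 0.04620000 + 0.15737975
     = 0.20357975

Step 2: Apply Bayes' theorem for P(D|+)
P(D|+) = P(+|D)P(D) / P(+)
       = 0.04620000 / 0.20357975
       = 0.2269


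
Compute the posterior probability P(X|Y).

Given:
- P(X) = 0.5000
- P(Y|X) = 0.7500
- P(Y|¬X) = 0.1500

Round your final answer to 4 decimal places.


Bayes' theorem: P(X|Y) = P(Y|X) × P(X) / P(Y)

Step 1: Calculate P(Y) using law of total probability
P(Y) = P(Y|X)P(X) + P(Y|¬X)P(¬X)
     = 0.7500 × 0.5000 + 0.1500 × 0.5000
     = 0.37500000 + 0.07500000
     = 0.45000000

Step 2: Apply Bayes' theorem
P(X|Y) = P(Y|X) × P(X) / P(Y)
       = 0.37500000 / 0.45000000
       = 0.8333


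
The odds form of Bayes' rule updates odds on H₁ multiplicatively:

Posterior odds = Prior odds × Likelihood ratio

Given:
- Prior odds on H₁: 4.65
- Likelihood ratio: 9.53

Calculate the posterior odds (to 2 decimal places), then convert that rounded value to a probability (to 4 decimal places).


Step 1: Calculate posterior odds
Posterior odds = Prior odds × LR
               = 4.65 × 9.53
               = 44.31

Step 2: Convert to probability
P(H₁|E) = Posterior odds / (1 + Posterior odds)
       = 44.31 / (1 + 44.31)
       = 44.31 / 45.31
       = 0.9779

The evidence increased P(H₁) from 0.8230 to 0.9779.


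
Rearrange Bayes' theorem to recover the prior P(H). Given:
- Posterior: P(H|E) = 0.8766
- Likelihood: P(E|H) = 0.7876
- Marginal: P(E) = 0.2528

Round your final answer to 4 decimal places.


From Bayes' theorem: P(H|E) = P(E|H) × P(H) / P(E)

Rearranging for P(H):
P(H) = P(H|E) × P(E) / P(E|H)
     = 0.8766 × 0.2528 / 0.7876
     = 0.22160448 / 0.7876
     = 0.2814


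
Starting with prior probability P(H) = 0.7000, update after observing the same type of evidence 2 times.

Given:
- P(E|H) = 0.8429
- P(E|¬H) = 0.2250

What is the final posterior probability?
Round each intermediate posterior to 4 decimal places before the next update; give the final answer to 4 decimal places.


Sequential Bayesian updating:

Initial prior: P(H) = 0.7000

Update 1:
  P(E) = 0.8429 × 0.7000 + 0.2250 × 0.3000 = 0.59003000 + 0.06750000 = 0.65753000
  P(H|E) = 0.59003000 / 0.65753000 = 0.8973

Update 2:
  P(E) = 0.8429 × 0.8973 + 0.2250 × 0.1027 = 0.75633417 + 0.02310750 = 0.77944167
  P(H|E) = 0.75633417 / 0.77944167 = 0.9704

Final posterior: 0.9704


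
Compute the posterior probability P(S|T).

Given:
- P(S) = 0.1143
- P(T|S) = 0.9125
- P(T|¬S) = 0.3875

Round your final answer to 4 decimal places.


Bayes' theorem: P(S|T) = P(T|S) × P(S) / P(T)

Step 1: Calculate P(T) using law of total probability
P(T) = P(T|S)P(S) + P(T|¬S)P(¬S)
     = 0.9125 × 0.1143 + 0.3875 × 0.8857
     = 0.10429875 + 0.34320875
     = 0.44750750

Step 2: Apply Bayes' theorem
P(S|T) = P(T|S) × P(S) / P(T)
       = 0.10429875 / 0.44750750
       = 0.2331


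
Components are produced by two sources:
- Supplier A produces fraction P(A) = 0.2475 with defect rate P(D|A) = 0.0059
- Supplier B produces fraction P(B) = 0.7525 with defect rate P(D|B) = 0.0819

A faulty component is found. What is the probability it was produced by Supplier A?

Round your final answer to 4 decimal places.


Let A = from Supplier A, D = faulty

Given:
- P(A) = 0.2475, P(B) = 0.7525
- P(D|A) = 0.0059, P(D|B) = 0.0819

Step 1: Find P(D)
P(D) = P(D|A)P(A) + P(D|B)P(B)
     = 0.0059 × 0.2475 + 0.0819 × 0.7525
     = 0.00146025 + 0.06162975
     = 0.06309000

Step 2: Apply Bayes' theorem
P(A|D) = P(D|A)P(A) / P(D)
       = 0.00146025 / 0.06309000
       = 0.0231


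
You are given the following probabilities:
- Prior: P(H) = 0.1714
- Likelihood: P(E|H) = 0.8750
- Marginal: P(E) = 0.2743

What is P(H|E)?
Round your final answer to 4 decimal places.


Using Bayes' theorem:

P(H|E) = P(E|H) × P(H) / P(E)
       = 0.8750 × 0.1714 / 0.2743
       = 0.14997500 / 0.2743
       = 0.5468

The evidence strengthens our belief in H.
Prior: 0.1714 → Posterior: 0.5468


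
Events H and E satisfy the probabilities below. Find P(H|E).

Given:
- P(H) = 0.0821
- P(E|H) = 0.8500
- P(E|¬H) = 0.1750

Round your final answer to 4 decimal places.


Bayes' theorem: P(H|E) = P(E|H) × P(H) / P(E)

Step 1: Calculate P(E) using law of total probability
P(E) = P(E|H)P(H) + P(E|¬H)P(¬H)
     = 0.8500 × 0.0821 + 0.1750 × 0.9179
     = 0.06978500 + 0.16063250
     = 0.23041750

Step 2: Apply Bayes' theorem
P(H|E) = P(E|H) × P(H) / P(E)
       = 0.06978500 / 0.23041750
       = 0.3029


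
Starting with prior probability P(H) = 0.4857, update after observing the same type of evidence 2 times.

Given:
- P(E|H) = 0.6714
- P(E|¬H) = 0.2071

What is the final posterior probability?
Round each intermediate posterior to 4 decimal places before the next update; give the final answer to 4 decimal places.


Sequential Bayesian updating:

Initial prior: P(H) = 0.4857

Update 1:
  P(E) = 0.6714 × 0.4857 + 0.2071 × 0.5143 = 0.32609898 + 0.10651153 = 0.43261051
  P(H|E) = 0.32609898 / 0.43261051 = 0.7538

Update 2:
  P(E) = 0.6714 × 0.7538 + 0.2071 × 0.2462 = 0.50610132 + 0.05098802 = 0.55708934
  P(H|E) = 0.50610132 / 0.55708934 = 0.9085

Final posterior: 0.9085


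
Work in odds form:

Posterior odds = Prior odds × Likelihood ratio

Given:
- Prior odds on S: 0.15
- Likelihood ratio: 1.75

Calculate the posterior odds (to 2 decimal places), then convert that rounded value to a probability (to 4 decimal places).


Step 1: Calculate posterior odds
Posterior odds = Prior odds × LR
               = 0.15 × 1.75
               = 0.26

Step 2: Convert to probability
P(S|E) = Posterior odds / (1 + Posterior odds)
       = 0.26 / (1 + 0.26)
       = 0.26 / 1.26
       = 0.2063

The evidence increased P(S) from 0.1304 to 0.2063.


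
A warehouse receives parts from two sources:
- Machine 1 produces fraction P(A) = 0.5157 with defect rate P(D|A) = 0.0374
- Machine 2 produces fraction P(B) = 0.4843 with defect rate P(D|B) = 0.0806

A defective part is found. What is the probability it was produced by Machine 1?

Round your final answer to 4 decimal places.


Let A = from Machine 1, D = defective

Given:
- P(A) = 0.5157, P(B) = 0.4843
- P(D|A) = 0.0374, P(D|B) = 0.0806

Step 1: Find P(D)
P(D) = P(D|A)P(A) + P(D|B)P(B)
     = 0.0374 × 0.5157 + 0.0806 × 0.4843
     = 0.01928718 + 0.03903458
     = 0.05832176

Step 2: Apply Bayes' theorem
P(A|D) = P(D|A)P(A) / P(D)
       = 0.01928718 / 0.05832176
       = 0.3307


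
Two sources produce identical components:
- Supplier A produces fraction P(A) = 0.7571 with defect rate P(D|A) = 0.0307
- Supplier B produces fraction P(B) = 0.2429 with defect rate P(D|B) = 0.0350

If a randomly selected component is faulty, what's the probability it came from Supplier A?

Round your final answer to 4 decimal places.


Let A = from Supplier A, D = faulty

Given:
- P(A) = 0.7571, P(B) = 0.2429
- P(D|A) = 0.0307, P(D|B) = 0.0350

Step 1: Find P(D)
P(D) = P(D|A)P(A) + P(D|B)P(B)
     = 0.0307 × 0.7571 + 0.0350 × 0.2429
     = 0.02324297 + 0.00850150
     = 0.03174447

Step 2: Apply Bayes' theorem
P(A|D) = P(D|A)P(A) / P(D)
       = 0.02324297 / 0.03174447
       = 0.7322


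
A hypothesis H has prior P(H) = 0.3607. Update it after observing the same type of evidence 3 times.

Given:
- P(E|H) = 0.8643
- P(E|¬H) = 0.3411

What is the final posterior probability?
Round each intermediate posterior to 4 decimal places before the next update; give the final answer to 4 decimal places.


Sequential Bayesian updating:

Initial prior: P(H) = 0.3607

Update 1:
  P(E) = 0.8643 × 0.3607 + 0.3411 × 0.6393 = 0.31175301 + 0.21806523 = 0.52981824
  P(H|E) = 0.31175301 / 0.52981824 = 0.5884

Update 2:
  P(E) = 0.8643 × 0.5884 + 0.3411 × 0.4116 = 0.50855412 + 0.14039676 = 0.64895088
  P(H|E) = 0.50855412 / 0.64895088 = 0.7837

Update 3:
  P(E) = 0.8643 × 0.7837 + 0.3411 × 0.2163 = 0.67735191 + 0.07377993 = 0.75113184
  P(H|E) = 0.67735191 / 0.75113184 = 0.9018

Final posterior: 0.9018


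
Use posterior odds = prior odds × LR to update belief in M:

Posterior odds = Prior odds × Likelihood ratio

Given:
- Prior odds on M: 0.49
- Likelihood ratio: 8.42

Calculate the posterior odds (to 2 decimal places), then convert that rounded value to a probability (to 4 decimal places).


Step 1: Calculate posterior odds
Posterior odds = Prior odds × LR
               = 0.49 × 8.42
               = 4.13

Step 2: Convert to probability
P(M|E) = Posterior odds / (1 + Posterior odds)
       = 4.13 / (1 + 4.13)
       = 4.13 / 5.13
       = 0.8051

The evidence increased P(M) from 0.3289 to 0.8051.


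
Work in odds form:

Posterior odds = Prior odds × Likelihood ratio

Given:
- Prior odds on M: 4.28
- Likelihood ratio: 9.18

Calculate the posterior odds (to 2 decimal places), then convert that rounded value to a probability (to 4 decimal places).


Step 1: Calculate posterior odds
Posterior odds = Prior odds × LR
               = 4.28 × 9.18
               = 39.29

Step 2: Convert to probability
P(M|E) = Posterior odds / (1 + Posterior odds)
       = 39.29 / (1 + 39.29)
       = 39.29 / 40.29
       = 0.9752

The evidence increased P(M) from 0.8106 to 0.9752.


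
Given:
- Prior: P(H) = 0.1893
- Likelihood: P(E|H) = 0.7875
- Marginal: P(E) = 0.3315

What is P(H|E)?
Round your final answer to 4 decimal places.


Using Bayes' theorem:

P(H|E) = P(E|H) × P(H) / P(E)
       = 0.7875 × 0.1893 / 0.3315
       = 0.14907375 / 0.3315
       = 0.4497

The evidence strengthens our belief in H.
Prior: 0.1893 → Posterior: 0.4497


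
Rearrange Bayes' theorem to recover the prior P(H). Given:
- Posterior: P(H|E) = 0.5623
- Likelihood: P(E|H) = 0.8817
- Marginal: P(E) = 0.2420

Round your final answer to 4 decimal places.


From Bayes' theorem: P(H|E) = P(E|H) × P(H) / P(E)

Rearranging for P(H):
P(H) = P(H|E) × P(E) / P(E|H)
     = 0.5623 × 0.2420 / 0.8817
     = 0.13607660 / 0.8817
     = 0.1543


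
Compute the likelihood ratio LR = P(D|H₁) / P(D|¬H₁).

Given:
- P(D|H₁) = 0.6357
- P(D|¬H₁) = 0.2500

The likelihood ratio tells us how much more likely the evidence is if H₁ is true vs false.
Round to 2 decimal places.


Likelihood Ratio (LR) = P(D|H₁) / P(D|¬H₁)

LR = 0.6357 / 0.2500
   = 2.54

The evidence is 2.54 times more likely if H₁ is true than if H₁ is false.
LR > 1, so observing D raises the odds in favor of H₁.


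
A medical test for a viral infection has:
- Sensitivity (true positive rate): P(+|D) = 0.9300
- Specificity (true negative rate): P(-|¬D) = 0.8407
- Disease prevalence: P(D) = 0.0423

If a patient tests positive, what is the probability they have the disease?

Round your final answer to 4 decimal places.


Let D = has disease, + = positive test

Given:
- P(D) = 0.0423 (prevalence)
- P(+|D) = 0.9300 (sensitivity)
- P(-|¬D) = 0.8407 (specificity)
- P(+|¬D) = 0.1593 (false positive rate = 1 - specificity)

Step 1: Find P(+)
P(+) = P(+|D)P(D) + P(+|¬D)P(¬D)
     = 0.9300 × 0.0423 + 0.1593 × 0.9577
     = 0.03933900 + 0.15256161
     = 0.19190061

Step 2: Apply Bayes' theorem for P(D|+)
P(D|+) = P(+|D)P(D) / P(+)
       = 0.03933900 / 0.19190061
       = 0.2050


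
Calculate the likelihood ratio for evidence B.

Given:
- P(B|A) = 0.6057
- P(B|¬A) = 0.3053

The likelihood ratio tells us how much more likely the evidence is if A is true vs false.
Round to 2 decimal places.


Likelihood Ratio (LR) = P(B|A) / P(B|¬A)

LR = 0.6057 / 0.3053
   = 1.98

The evidence is 1.98 times more likely if A is true than if A is false.
LR > 1, so observing B raises the odds in favor of A.


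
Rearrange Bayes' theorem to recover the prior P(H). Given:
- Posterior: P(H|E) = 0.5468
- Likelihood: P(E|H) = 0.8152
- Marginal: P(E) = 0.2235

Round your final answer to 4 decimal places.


From Bayes' theorem: P(H|E) = P(E|H) × P(H) / P(E)

Rearranging for P(H):
P(H) = P(H|E) × P(E) / P(E|H)
     = 0.5468 × 0.2235 / 0.8152
     = 0.12220980 / 0.8152
     = 0.1499


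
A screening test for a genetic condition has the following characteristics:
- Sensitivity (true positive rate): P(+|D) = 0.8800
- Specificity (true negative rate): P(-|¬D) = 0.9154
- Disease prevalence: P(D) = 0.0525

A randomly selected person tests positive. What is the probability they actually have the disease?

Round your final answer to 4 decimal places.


Let D = has disease, + = positive test

Given:
- P(D) = 0.0525 (prevalence)
- P(+|D) = 0.8800 (sensitivity)
- P(-|¬D) = 0.9154 (specificity)
- P(+|¬D) = 0.0846 (false positive rate = 1 - specificity)

Step 1: Find P(+)
P(+) = P(+|D)P(D) + P(+|¬D)P(¬D)
     = 0.8800 × 0.0525 + 0.0846 × 0.9475
     = 0.04620000 + 0.08015850
     = 0.12635850

Step 2: Apply Bayes' theorem for P(D|+)
P(D|+) = P(+|D)P(D) / P(+)
       = 0.04620000 / 0.12635850
       = 0.3656


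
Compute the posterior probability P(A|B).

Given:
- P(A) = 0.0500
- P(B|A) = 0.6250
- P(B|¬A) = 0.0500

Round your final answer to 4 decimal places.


Bayes' theorem: P(A|B) = P(B|A) × P(A) / P(B)

Step 1: Calculate P(B) using law of total probability
P(B) = P(B|A)P(A) + P(B|¬A)P(¬A)
     = 0.6250 × 0.0500 + 0.0500 × 0.9500
     = 0.03125000 + 0.04750000
     = 0.07875000

Step 2: Apply Bayes' theorem
P(A|B) = P(B|A) × P(A) / P(B)
       = 0.03125000 / 0.07875000
       = 0.3968


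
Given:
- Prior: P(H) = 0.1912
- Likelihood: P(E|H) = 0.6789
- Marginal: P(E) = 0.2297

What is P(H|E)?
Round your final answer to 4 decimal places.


Using Bayes' theorem:

P(H|E) = P(E|H) × P(H) / P(E)
       = 0.6789 × 0.1912 / 0.2297
       = 0.12980568 / 0.2297
       = 0.5651

The evidence strengthens our belief in H.
Prior: 0.1912 → Posterior: 0.5651


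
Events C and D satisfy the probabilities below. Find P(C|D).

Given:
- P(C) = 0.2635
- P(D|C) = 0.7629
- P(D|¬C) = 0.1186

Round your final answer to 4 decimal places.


Bayes' theorem: P(C|D) = P(D|C) × P(C) / P(D)

Step 1: Calculate P(D) using law of total probability
P(D) = P(D|C)P(C) + P(D|¬C)P(¬C)
     = 0.7629 × 0.2635 + 0.1186 × 0.7365
     = 0.20102415 + 0.08734890
     = 0.28837305

Step 2: Apply Bayes' theorem
P(C|D) = P(D|C) × P(C) / P(D)
       = 0.20102415 / 0.28837305
       = 0.6971


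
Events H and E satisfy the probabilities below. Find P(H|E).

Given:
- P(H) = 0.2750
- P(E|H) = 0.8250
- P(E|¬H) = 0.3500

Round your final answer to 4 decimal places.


Bayes' theorem: P(H|E) = P(E|H) × P(H) / P(E)

Step 1: Calculate P(E) using law of total probability
P(E) = P(E|H)P(H) + P(E|¬H)P(¬H)
     = 0.8250 × 0.2750 + 0.3500 × 0.7250
     = 0.22687500 + 0.25375000
     = 0.48062500

Step 2: Apply Bayes' theorem
P(H|E) = P(E|H) × P(H) / P(E)
       = 0.22687500 / 0.48062500
       = 0.4720


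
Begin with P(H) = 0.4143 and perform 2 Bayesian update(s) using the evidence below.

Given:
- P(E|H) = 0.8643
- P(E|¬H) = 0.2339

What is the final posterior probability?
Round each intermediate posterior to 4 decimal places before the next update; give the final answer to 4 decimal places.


Sequential Bayesian updating:

Initial prior: P(H) = 0.4143

Update 1:
  P(E) = 0.8643 × 0.4143 + 0.2339 × 0.5857 = 0.35807949 + 0.13699523 = 0.49507472
  P(H|E) = 0.35807949 / 0.49507472 = 0.7233

Update 2:
  P(E) = 0.8643 × 0.7233 + 0.2339 × 0.2767 = 0.62514819 + 0.06472013 = 0.68986832
  P(H|E) = 0.62514819 / 0.68986832 = 0.9062

Final posterior: 0.9062


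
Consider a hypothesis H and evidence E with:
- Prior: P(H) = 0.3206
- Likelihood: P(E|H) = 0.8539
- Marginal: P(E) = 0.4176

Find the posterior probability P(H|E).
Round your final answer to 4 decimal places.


Using Bayes' theorem:

P(H|E) = P(E|H) × P(H) / P(E)
       = 0.8539 × 0.3206 / 0.4176
       = 0.27376034 / 0.4176
       = 0.6556

The evidence strengthens our belief in H.
Prior: 0.3206 → Posterior: 0.6556


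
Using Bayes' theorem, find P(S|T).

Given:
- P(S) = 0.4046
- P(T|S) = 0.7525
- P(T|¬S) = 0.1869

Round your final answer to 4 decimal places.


Bayes' theorem: P(S|T) = P(T|S) × P(S) / P(T)

Step 1: Calculate P(T) using law of total probability
P(T) = P(T|S)P(S) + P(T|¬S)P(¬S)
     = 0.7525 × 0.4046 + 0.1869 × 0.5954
     = 0.30446150 + 0.11128026
     = 0.41574176

Step 2: Apply Bayes' theorem
P(S|T) = P(T|S) × P(S) / P(T)
       = 0.30446150 / 0.41574176
       = 0.7323


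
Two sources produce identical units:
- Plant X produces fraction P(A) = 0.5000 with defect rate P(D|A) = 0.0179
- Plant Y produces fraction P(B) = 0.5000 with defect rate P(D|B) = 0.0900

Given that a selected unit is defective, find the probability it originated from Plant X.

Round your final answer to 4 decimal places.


Let A = from Plant X, D = defective

Given:
- P(A) = 0.5000, P(B) = 0.5000
- P(D|A) = 0.0179, P(D|B) = 0.0900

Step 1: Find P(D)
P(D) = P(D|A)P(A) + P(D|B)P(B)
     = 0.0179 × 0.5000 + 0.0900 × 0.5000
     = 0.00895000 + 0.04500000
     = 0.05395000

Step 2: Apply Bayes' theorem
P(A|D) = P(D|A)P(A) / P(D)
       = 0.00895000 / 0.05395000
       = 0.1659


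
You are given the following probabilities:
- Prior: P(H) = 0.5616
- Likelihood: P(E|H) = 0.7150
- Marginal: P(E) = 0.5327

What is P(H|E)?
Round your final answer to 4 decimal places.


Using Bayes' theorem:

P(H|E) = P(E|H) × P(H) / P(E)
       = 0.7150 × 0.5616 / 0.5327
       = 0.40154400 / 0.5327
       = 0.7538

The evidence strengthens our belief in H.
Prior: 0.5616 → Posterior: 0.7538


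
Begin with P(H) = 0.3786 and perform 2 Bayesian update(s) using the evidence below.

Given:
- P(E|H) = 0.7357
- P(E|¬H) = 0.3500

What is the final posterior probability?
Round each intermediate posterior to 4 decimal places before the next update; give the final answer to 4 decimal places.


Sequential Bayesian updating:

Initial prior: P(H) = 0.3786

Update 1:
  P(E) = 0.7357 × 0.3786 + 0.3500 × 0.6214 = 0.27853602 + 0.21749000 = 0.49602602
  P(H|E) = 0.27853602 / 0.49602602 = 0.5615

Update 2:
  P(E) = 0.7357 × 0.5615 + 0.3500 × 0.4385 = 0.41309555 + 0.15347500 = 0.56657055
  P(H|E) = 0.41309555 / 0.56657055 = 0.7291

Final posterior: 0.7291


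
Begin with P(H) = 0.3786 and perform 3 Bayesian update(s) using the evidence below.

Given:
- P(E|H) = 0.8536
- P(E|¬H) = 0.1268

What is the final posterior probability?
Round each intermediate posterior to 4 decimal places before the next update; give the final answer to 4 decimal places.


Sequential Bayesian updating:

Initial prior: P(H) = 0.3786

Update 1:
  P(E) = 0.8536 × 0.3786 + 0.1268 × 0.6214 = 0.32317296 + 0.07879352 = 0.40196648
  P(H|E) = 0.32317296 / 0.40196648 = 0.8040

Update 2:
  P(E) = 0.8536 × 0.8040 + 0.1268 × 0.1960 = 0.68629440 + 0.02485280 = 0.71114720
  P(H|E) = 0.68629440 / 0.71114720 = 0.9651

Update 3:
  P(E) = 0.8536 × 0.9651 + 0.1268 × 0.0349 = 0.82380936 + 0.00442532 = 0.82823468
  P(H|E) = 0.82380936 / 0.82823468 = 0.9947

Final posterior: 0.9947


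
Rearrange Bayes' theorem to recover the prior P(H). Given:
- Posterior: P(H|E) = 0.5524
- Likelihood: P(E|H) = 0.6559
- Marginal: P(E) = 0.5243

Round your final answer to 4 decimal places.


From Bayes' theorem: P(H|E) = P(E|H) × P(H) / P(E)

Rearranging for P(H):
P(H) = P(H|E) × P(E) / P(E|H)
     = 0.5524 × 0.5243 / 0.6559
     = 0.28962332 / 0.6559
     = 0.4416
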